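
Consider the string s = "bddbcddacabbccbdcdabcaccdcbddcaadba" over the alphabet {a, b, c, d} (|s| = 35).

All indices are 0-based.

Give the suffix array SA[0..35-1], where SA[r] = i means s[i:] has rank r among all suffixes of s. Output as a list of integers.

[34, 30, 9, 18, 7, 21, 31, 33, 10, 19, 11, 3, 14, 0, 26, 29, 8, 20, 13, 25, 12, 22, 16, 23, 4, 17, 6, 32, 2, 28, 24, 15, 5, 1, 27]

rank | idx | suffix
   0 |  34 | a
   1 |  30 | aadba
   2 |   9 | abbccbdcdabcaccdcbddcaadba
   3 |  18 | abcaccdcbddcaadba
   4 |   7 | acabbccbdcdabcaccdcbddcaadba
   5 |  21 | accdcbddcaadba
   6 |  31 | adba
   7 |  33 | ba
   8 |  10 | bbccbdcdabcaccdcbddcaadba
   9 |  19 | bcaccdcbddcaadba
  10 |  11 | bccbdcdabcaccdcbddcaadba
  11 |   3 | bcddacabbccbdcdabcaccdcbddcaadba
  12 |  14 | bdcdabcaccdcbddcaadba
  13 |   0 | bddbcddacabbccbdcdabcaccdcbddcaadba
  14 |  26 | bddcaadba
  15 |  29 | caadba
  16 |   8 | cabbccbdcdabcaccdcbddcaadba
  17 |  20 | caccdcbddcaadba
  18 |  13 | cbdcdabcaccdcbddcaadba
  19 |  25 | cbddcaadba
  20 |  12 | ccbdcdabcaccdcbddcaadba
  21 |  22 | ccdcbddcaadba
  22 |  16 | cdabcaccdcbddcaadba
  23 |  23 | cdcbddcaadba
  24 |   4 | cddacabbccbdcdabcaccdcbddcaadba
  25 |  17 | dabcaccdcbddcaadba
  26 |   6 | dacabbccbdcdabcaccdcbddcaadba
  27 |  32 | dba
  28 |   2 | dbcddacabbccbdcdabcaccdcbddcaadba
  29 |  28 | dcaadba
  30 |  24 | dcbddcaadba
  31 |  15 | dcdabcaccdcbddcaadba
  32 |   5 | ddacabbccbdcdabcaccdcbddcaadba
  33 |   1 | ddbcddacabbccbdcdabcaccdcbddcaadba
  34 |  27 | ddcaadba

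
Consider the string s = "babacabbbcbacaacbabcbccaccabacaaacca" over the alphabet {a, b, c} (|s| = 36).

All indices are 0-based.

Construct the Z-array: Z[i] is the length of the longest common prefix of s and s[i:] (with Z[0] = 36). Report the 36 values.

Z[0]=36
i=1: outside box; Z[1]=0
i=2: outside box; Z[2]=2 scan→box=[2,4)
i=3: min(r-i=1, Z[1]=0)=0; Z[3]=0
i=4: outside box; Z[4]=0
i=5: outside box; Z[5]=0
i=6: outside box; Z[6]=1 scan→box=[6,7)
i=7: outside box; Z[7]=1 scan→box=[7,8)
i=8: outside box; Z[8]=1 scan→box=[8,9)
i=9: outside box; Z[9]=0
i=10: outside box; Z[10]=2 scan→box=[10,12)
i=11: min(r-i=1, Z[1]=0)=0; Z[11]=0
i=12: outside box; Z[12]=0
i=13: outside box; Z[13]=0
i=14: outside box; Z[14]=0
i=15: outside box; Z[15]=0
i=16: outside box; Z[16]=3 scan→box=[16,19)
i=17: min(r-i=2, Z[1]=0)=0; Z[17]=0
i=18: min(r-i=1, Z[2]=2)=1; Z[18]=1
i=19: outside box; Z[19]=0
i=20: outside box; Z[20]=1 scan→box=[20,21)
i=21: outside box; Z[21]=0
i=22: outside box; Z[22]=0
i=23: outside box; Z[23]=0
i=24: outside box; Z[24]=0
i=25: outside box; Z[25]=0
i=26: outside box; Z[26]=0
i=27: outside box; Z[27]=2 scan→box=[27,29)
i=28: min(r-i=1, Z[1]=0)=0; Z[28]=0
i=29: outside box; Z[29]=0
i=30: outside box; Z[30]=0
i=31: outside box; Z[31]=0
i=32: outside box; Z[32]=0
i=33: outside box; Z[33]=0
i=34: outside box; Z[34]=0
i=35: outside box; Z[35]=0

[36, 0, 2, 0, 0, 0, 1, 1, 1, 0, 2, 0, 0, 0, 0, 0, 3, 0, 1, 0, 1, 0, 0, 0, 0, 0, 0, 2, 0, 0, 0, 0, 0, 0, 0, 0]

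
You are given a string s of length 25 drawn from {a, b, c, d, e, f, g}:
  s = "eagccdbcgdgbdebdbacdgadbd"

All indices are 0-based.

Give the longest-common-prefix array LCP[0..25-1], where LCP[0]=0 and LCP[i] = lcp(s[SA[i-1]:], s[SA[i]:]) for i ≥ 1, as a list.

sorted suffixes:
  #0 SA[0]=17  'acdgadbd'
  #1 SA[1]=21  'adbd'
  #2 SA[2]=1  'agccdbcgdgbdebdbacdgadbd'
  #3 SA[3]=16  'bacdgadbd'
  #4 SA[4]=6  'bcgdgbdebdbacdgadbd'
  #5 SA[5]=23  'bd'
  #6 SA[6]=14  'bdbacdgadbd'
  #7 SA[7]=11  'bdebdbacdgadbd'
  #8 SA[8]=3  'ccdbcgdgbdebdbacdgadbd'
  #9 SA[9]=4  'cdbcgdgbdebdbacdgadbd'
  #10 SA[10]=18  'cdgadbd'
  #11 SA[11]=7  'cgdgbdebdbacdgadbd'
  #12 SA[12]=24  'd'
  #13 SA[13]=15  'dbacdgadbd'
  #14 SA[14]=5  'dbcgdgbdebdbacdgadbd'
  #15 SA[15]=22  'dbd'
  #16 SA[16]=12  'debdbacdgadbd'
  #17 SA[17]=19  'dgadbd'
  #18 SA[18]=9  'dgbdebdbacdgadbd'
  #19 SA[19]=0  'eagccdbcgdgbdebdbacdgadbd'
  #20 SA[20]=13  'ebdbacdgadbd'
  #21 SA[21]=20  'gadbd'
  #22 SA[22]=10  'gbdebdbacdgadbd'
  #23 SA[23]=2  'gccdbcgdgbdebdbacdgadbd'
  #24 SA[24]=8  'gdgbdebdbacdgadbd'

SA = [17, 21, 1, 16, 6, 23, 14, 11, 3, 4, 18, 7, 24, 15, 5, 22, 12, 19, 9, 0, 13, 20, 10, 2, 8]
[i] adj suffixes → lcp
  [1] 17/21 → 1 ('a')
  [2] 21/1 → 1 ('a')
  [3] 1/16 → 0 ('')
  [4] 16/6 → 1 ('b')
  [5] 6/23 → 1 ('b')
  [6] 23/14 → 2 ('bd')
  [7] 14/11 → 2 ('bd')
  [8] 11/3 → 0 ('')
  [9] 3/4 → 1 ('c')
  [10] 4/18 → 2 ('cd')
  [11] 18/7 → 1 ('c')
  [12] 7/24 → 0 ('')
  [13] 24/15 → 1 ('d')
  [14] 15/5 → 2 ('db')
  [15] 5/22 → 2 ('db')
  [16] 22/12 → 1 ('d')
  [17] 12/19 → 1 ('d')
  [18] 19/9 → 2 ('dg')
  [19] 9/0 → 0 ('')
  [20] 0/13 → 1 ('e')
  [21] 13/20 → 0 ('')
  [22] 20/10 → 1 ('g')
  [23] 10/2 → 1 ('g')
  [24] 2/8 → 1 ('g')

[0, 1, 1, 0, 1, 1, 2, 2, 0, 1, 2, 1, 0, 1, 2, 2, 1, 1, 2, 0, 1, 0, 1, 1, 1]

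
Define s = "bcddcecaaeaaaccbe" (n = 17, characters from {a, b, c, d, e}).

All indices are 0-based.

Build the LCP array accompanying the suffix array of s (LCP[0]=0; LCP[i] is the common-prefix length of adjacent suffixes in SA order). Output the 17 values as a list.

rank→(start, suffix):
  0 → (10, 'aaaccbe')
  1 → (11, 'aaccbe')
  2 → (7, 'aaeaaaccbe')
  3 → (12, 'accbe')
  4 → (8, 'aeaaaccbe')
  5 → (0, 'bcddcecaaeaaaccbe')
  6 → (15, 'be')
  7 → (6, 'caaeaaaccbe')
  8 → (14, 'cbe')
  9 → (13, 'ccbe')
  10 → (1, 'cddcecaaeaaaccbe')
  11 → (4, 'cecaaeaaaccbe')
  12 → (3, 'dcecaaeaaaccbe')
  13 → (2, 'ddcecaaeaaaccbe')
  14 → (16, 'e')
  15 → (9, 'eaaaccbe')
  16 → (5, 'ecaaeaaaccbe')

SA = [10, 11, 7, 12, 8, 0, 15, 6, 14, 13, 1, 4, 3, 2, 16, 9, 5]
i: (SA[i-1],SA[i]) lcp shared
  1: (10,11) 2 'aa'
  2: (11,7) 2 'aa'
  3: (7,12) 1 'a'
  4: (12,8) 1 'a'
  5: (8,0) 0 ''
  6: (0,15) 1 'b'
  7: (15,6) 0 ''
  8: (6,14) 1 'c'
  9: (14,13) 1 'c'
  10: (13,1) 1 'c'
  11: (1,4) 1 'c'
  12: (4,3) 0 ''
  13: (3,2) 1 'd'
  14: (2,16) 0 ''
  15: (16,9) 1 'e'
  16: (9,5) 1 'e'

[0, 2, 2, 1, 1, 0, 1, 0, 1, 1, 1, 1, 0, 1, 0, 1, 1]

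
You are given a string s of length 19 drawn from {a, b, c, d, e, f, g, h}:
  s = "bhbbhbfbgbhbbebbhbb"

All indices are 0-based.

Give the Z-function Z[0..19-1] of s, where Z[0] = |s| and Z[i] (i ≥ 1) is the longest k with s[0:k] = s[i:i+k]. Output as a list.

[19, 0, 1, 3, 0, 1, 0, 1, 0, 4, 0, 1, 1, 0, 1, 4, 0, 1, 1]

Z[0]=19
i=1: i≥r, start 0; Z[1]=0
i=2: i≥r, start 0; Z[2]=1 grow→box=[2,3)
i=3: i≥r, start 0; Z[3]=3 grow→box=[3,6)
i=4: min(r-i=2, Z[1]=0)=0; Z[4]=0
i=5: min(r-i=1, Z[2]=1)=1; Z[5]=1
i=6: i≥r, start 0; Z[6]=0
i=7: i≥r, start 0; Z[7]=1 grow→box=[7,8)
i=8: i≥r, start 0; Z[8]=0
i=9: i≥r, start 0; Z[9]=4 grow→box=[9,13)
i=10: min(r-i=3, Z[1]=0)=0; Z[10]=0
i=11: min(r-i=2, Z[2]=1)=1; Z[11]=1
i=12: min(r-i=1, Z[3]=3)=1; Z[12]=1
i=13: i≥r, start 0; Z[13]=0
i=14: i≥r, start 0; Z[14]=1 grow→box=[14,15)
i=15: i≥r, start 0; Z[15]=4 grow→box=[15,19)
i=16: min(r-i=3, Z[1]=0)=0; Z[16]=0
i=17: min(r-i=2, Z[2]=1)=1; Z[17]=1
i=18: min(r-i=1, Z[3]=3)=1; Z[18]=1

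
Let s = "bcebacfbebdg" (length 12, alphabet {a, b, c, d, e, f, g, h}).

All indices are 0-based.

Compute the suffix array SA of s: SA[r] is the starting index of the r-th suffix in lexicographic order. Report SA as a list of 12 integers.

rank | idx | suffix
   0 |   4 | acfbebdg
   1 |   3 | bacfbebdg
   2 |   0 | bcebacfbebdg
   3 |   9 | bdg
   4 |   7 | bebdg
   5 |   1 | cebacfbebdg
   6 |   5 | cfbebdg
   7 |  10 | dg
   8 |   2 | ebacfbebdg
   9 |   8 | ebdg
  10 |   6 | fbebdg
  11 |  11 | g

[4, 3, 0, 9, 7, 1, 5, 10, 2, 8, 6, 11]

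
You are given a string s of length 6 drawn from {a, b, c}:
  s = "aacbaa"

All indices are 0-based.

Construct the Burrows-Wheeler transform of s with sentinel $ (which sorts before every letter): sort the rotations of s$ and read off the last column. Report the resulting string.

rank  rotation last
    0  $aacbaa  a
    1  a$aacba  a
    2  aa$aacb  b
    3  aacbaa$  $
    4  acbaa$a  a
    5  baa$aac  c
    6  cbaa$aa  a

aab$aca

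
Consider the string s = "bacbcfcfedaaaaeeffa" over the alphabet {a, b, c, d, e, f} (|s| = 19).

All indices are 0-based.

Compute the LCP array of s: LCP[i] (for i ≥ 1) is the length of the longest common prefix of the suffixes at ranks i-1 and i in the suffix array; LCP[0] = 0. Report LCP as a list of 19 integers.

[0, 1, 3, 2, 1, 1, 0, 1, 0, 1, 2, 0, 0, 1, 1, 0, 1, 1, 1]

sorted suffixes:
  #0 SA[0]=18  'a'
  #1 SA[1]=10  'aaaaeeffa'
  #2 SA[2]=11  'aaaeeffa'
  #3 SA[3]=12  'aaeeffa'
  #4 SA[4]=1  'acbcfcfedaaaaeeffa'
  #5 SA[5]=13  'aeeffa'
  #6 SA[6]=0  'bacbcfcfedaaaaeeffa'
  #7 SA[7]=3  'bcfcfedaaaaeeffa'
  #8 SA[8]=2  'cbcfcfedaaaaeeffa'
  #9 SA[9]=4  'cfcfedaaaaeeffa'
  #10 SA[10]=6  'cfedaaaaeeffa'
  #11 SA[11]=9  'daaaaeeffa'
  #12 SA[12]=8  'edaaaaeeffa'
  #13 SA[13]=14  'eeffa'
  #14 SA[14]=15  'effa'
  #15 SA[15]=17  'fa'
  #16 SA[16]=5  'fcfedaaaaeeffa'
  #17 SA[17]=7  'fedaaaaeeffa'
  #18 SA[18]=16  'ffa'

SA = [18, 10, 11, 12, 1, 13, 0, 3, 2, 4, 6, 9, 8, 14, 15, 17, 5, 7, 16]
i: (SA[i-1],SA[i]) lcp shared
  1: (18,10) 1 'a'
  2: (10,11) 3 'aaa'
  3: (11,12) 2 'aa'
  4: (12,1) 1 'a'
  5: (1,13) 1 'a'
  6: (13,0) 0 ''
  7: (0,3) 1 'b'
  8: (3,2) 0 ''
  9: (2,4) 1 'c'
  10: (4,6) 2 'cf'
  11: (6,9) 0 ''
  12: (9,8) 0 ''
  13: (8,14) 1 'e'
  14: (14,15) 1 'e'
  15: (15,17) 0 ''
  16: (17,5) 1 'f'
  17: (5,7) 1 'f'
  18: (7,16) 1 'f'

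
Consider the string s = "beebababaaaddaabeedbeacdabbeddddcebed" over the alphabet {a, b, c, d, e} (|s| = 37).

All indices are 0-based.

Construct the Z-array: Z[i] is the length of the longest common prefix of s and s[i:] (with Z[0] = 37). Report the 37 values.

[37, 0, 0, 1, 0, 1, 0, 1, 0, 0, 0, 0, 0, 0, 0, 3, 0, 0, 0, 2, 0, 0, 0, 0, 0, 1, 2, 0, 0, 0, 0, 0, 0, 0, 2, 0, 0]

Z[0]=37
i=1: outside box; Z[1]=0
i=2: outside box; Z[2]=0
i=3: outside box; Z[3]=1 scan→box=[3,4)
i=4: outside box; Z[4]=0
i=5: outside box; Z[5]=1 scan→box=[5,6)
i=6: outside box; Z[6]=0
i=7: outside box; Z[7]=1 scan→box=[7,8)
i=8: outside box; Z[8]=0
i=9: outside box; Z[9]=0
i=10: outside box; Z[10]=0
i=11: outside box; Z[11]=0
i=12: outside box; Z[12]=0
i=13: outside box; Z[13]=0
i=14: outside box; Z[14]=0
i=15: outside box; Z[15]=3 scan→box=[15,18)
i=16: min(r-i=2, Z[1]=0)=0; Z[16]=0
i=17: min(r-i=1, Z[2]=0)=0; Z[17]=0
i=18: outside box; Z[18]=0
i=19: outside box; Z[19]=2 scan→box=[19,21)
i=20: min(r-i=1, Z[1]=0)=0; Z[20]=0
i=21: outside box; Z[21]=0
i=22: outside box; Z[22]=0
i=23: outside box; Z[23]=0
i=24: outside box; Z[24]=0
i=25: outside box; Z[25]=1 scan→box=[25,26)
i=26: outside box; Z[26]=2 scan→box=[26,28)
i=27: min(r-i=1, Z[1]=0)=0; Z[27]=0
i=28: outside box; Z[28]=0
i=29: outside box; Z[29]=0
i=30: outside box; Z[30]=0
i=31: outside box; Z[31]=0
i=32: outside box; Z[32]=0
i=33: outside box; Z[33]=0
i=34: outside box; Z[34]=2 scan→box=[34,36)
i=35: min(r-i=1, Z[1]=0)=0; Z[35]=0
i=36: outside box; Z[36]=0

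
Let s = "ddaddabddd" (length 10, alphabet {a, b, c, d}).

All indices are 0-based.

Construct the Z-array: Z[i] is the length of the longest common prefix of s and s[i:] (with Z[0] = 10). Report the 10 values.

Z[0]=10
i=1: outside box; Z[1]=1 scan→box=[1,2)
i=2: outside box; Z[2]=0
i=3: outside box; Z[3]=3 scan→box=[3,6)
i=4: min(r-i=2, Z[1]=1)=1; Z[4]=1
i=5: min(r-i=1, Z[2]=0)=0; Z[5]=0
i=6: outside box; Z[6]=0
i=7: outside box; Z[7]=2 scan→box=[7,9)
i=8: min(r-i=1, Z[1]=1)=1; Z[8]=2 scan→box=[8,10)
i=9: min(r-i=1, Z[1]=1)=1; Z[9]=1

[10, 1, 0, 3, 1, 0, 0, 2, 2, 1]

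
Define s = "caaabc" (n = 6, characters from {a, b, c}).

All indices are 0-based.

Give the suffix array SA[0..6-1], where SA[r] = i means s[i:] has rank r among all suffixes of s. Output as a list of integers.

[1, 2, 3, 4, 5, 0]

sorted suffixes:
  #0 SA[0]=1  'aaabc'
  #1 SA[1]=2  'aabc'
  #2 SA[2]=3  'abc'
  #3 SA[3]=4  'bc'
  #4 SA[4]=5  'c'
  #5 SA[5]=0  'caaabc'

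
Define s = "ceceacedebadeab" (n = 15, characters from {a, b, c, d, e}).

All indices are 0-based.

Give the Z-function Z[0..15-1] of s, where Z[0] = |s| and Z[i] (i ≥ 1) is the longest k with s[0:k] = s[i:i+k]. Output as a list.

[15, 0, 2, 0, 0, 2, 0, 0, 0, 0, 0, 0, 0, 0, 0]

Z[0]=15
i=1: i≥r, start 0; Z[1]=0
i=2: i≥r, start 0; Z[2]=2 grow→box=[2,4)
i=3: min(r-i=1, Z[1]=0)=0; Z[3]=0
i=4: i≥r, start 0; Z[4]=0
i=5: i≥r, start 0; Z[5]=2 grow→box=[5,7)
i=6: min(r-i=1, Z[1]=0)=0; Z[6]=0
i=7: i≥r, start 0; Z[7]=0
i=8: i≥r, start 0; Z[8]=0
i=9: i≥r, start 0; Z[9]=0
i=10: i≥r, start 0; Z[10]=0
i=11: i≥r, start 0; Z[11]=0
i=12: i≥r, start 0; Z[12]=0
i=13: i≥r, start 0; Z[13]=0
i=14: i≥r, start 0; Z[14]=0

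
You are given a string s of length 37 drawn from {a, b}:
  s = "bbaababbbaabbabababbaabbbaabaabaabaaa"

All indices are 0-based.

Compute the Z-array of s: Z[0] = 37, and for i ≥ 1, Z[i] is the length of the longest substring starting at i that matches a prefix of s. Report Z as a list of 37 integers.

Z[0]=37
i=1: outside box; Z[1]=1 scan→box=[1,2)
i=2: outside box; Z[2]=0
i=3: outside box; Z[3]=0
i=4: outside box; Z[4]=1 scan→box=[4,5)
i=5: outside box; Z[5]=0
i=6: outside box; Z[6]=2 scan→box=[6,8)
i=7: min(r-i=1, Z[1]=1)=1; Z[7]=5 scan→box=[7,12)
i=8: min(r-i=4, Z[1]=1)=1; Z[8]=1
i=9: min(r-i=3, Z[2]=0)=0; Z[9]=0
i=10: min(r-i=2, Z[3]=0)=0; Z[10]=0
i=11: min(r-i=1, Z[4]=1)=1; Z[11]=3 scan→box=[11,14)
i=12: min(r-i=2, Z[1]=1)=1; Z[12]=1
i=13: min(r-i=1, Z[2]=0)=0; Z[13]=0
i=14: outside box; Z[14]=1 scan→box=[14,15)
i=15: outside box; Z[15]=0
i=16: outside box; Z[16]=1 scan→box=[16,17)
i=17: outside box; Z[17]=0
i=18: outside box; Z[18]=5 scan→box=[18,23)
i=19: min(r-i=4, Z[1]=1)=1; Z[19]=1
i=20: min(r-i=3, Z[2]=0)=0; Z[20]=0
i=21: min(r-i=2, Z[3]=0)=0; Z[21]=0
i=22: min(r-i=1, Z[4]=1)=1; Z[22]=2 scan→box=[22,24)
i=23: min(r-i=1, Z[1]=1)=1; Z[23]=6 scan→box=[23,29)
i=24: min(r-i=5, Z[1]=1)=1; Z[24]=1
i=25: min(r-i=4, Z[2]=0)=0; Z[25]=0
i=26: min(r-i=3, Z[3]=0)=0; Z[26]=0
i=27: min(r-i=2, Z[4]=1)=1; Z[27]=1
i=28: min(r-i=1, Z[5]=0)=0; Z[28]=0
i=29: outside box; Z[29]=0
i=30: outside box; Z[30]=1 scan→box=[30,31)
i=31: outside box; Z[31]=0
i=32: outside box; Z[32]=0
i=33: outside box; Z[33]=1 scan→box=[33,34)
i=34: outside box; Z[34]=0
i=35: outside box; Z[35]=0
i=36: outside box; Z[36]=0

[37, 1, 0, 0, 1, 0, 2, 5, 1, 0, 0, 3, 1, 0, 1, 0, 1, 0, 5, 1, 0, 0, 2, 6, 1, 0, 0, 1, 0, 0, 1, 0, 0, 1, 0, 0, 0]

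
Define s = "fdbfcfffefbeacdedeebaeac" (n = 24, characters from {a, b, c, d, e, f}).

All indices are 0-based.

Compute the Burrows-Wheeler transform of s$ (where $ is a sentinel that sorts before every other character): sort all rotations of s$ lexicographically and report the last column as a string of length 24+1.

rank  rotation                   last
    0  $fdbfcfffefbeacdedeebaeac  c
    1  ac$fdbfcfffefbeacdedeebae  e
    2  acdedeebaeac$fdbfcfffefbe  e
    3  aeac$fdbfcfffefbeacdedeeb  b
    4  baeac$fdbfcfffefbeacdedee  e
    5  beacdedeebaeac$fdbfcfffef  f
    6  bfcfffefbeacdedeebaeac$fd  d
    7  c$fdbfcfffefbeacdedeebaea  a
    8  cdedeebaeac$fdbfcfffefbea  a
    9  cfffefbeacdedeebaeac$fdbf  f
   10  dbfcfffefbeacdedeebaeac$f  f
   11  dedeebaeac$fdbfcfffefbeac  c
   12  deebaeac$fdbfcfffefbeacde  e
   13  eac$fdbfcfffefbeacdedeeba  a
   14  eacdedeebaeac$fdbfcfffefb  b
   15  ebaeac$fdbfcfffefbeacdede  e
   16  edeebaeac$fdbfcfffefbeacd  d
   17  eebaeac$fdbfcfffefbeacded  d
   18  efbeacdedeebaeac$fdbfcfff  f
   19  fbeacdedeebaeac$fdbfcfffe  e
   20  fcfffefbeacdedeebaeac$fdb  b
   21  fdbfcfffefbeacdedeebaeac$  $
   22  fefbeacdedeebaeac$fdbfcff  f
   23  ffefbeacdedeebaeac$fdbfcf  f
   24  fffefbeacdedeebaeac$fdbfc  c

ceebefdaaffceabeddfeb$ffc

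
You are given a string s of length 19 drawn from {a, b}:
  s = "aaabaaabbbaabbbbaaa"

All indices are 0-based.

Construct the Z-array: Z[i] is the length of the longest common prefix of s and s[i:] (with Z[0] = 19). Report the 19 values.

[19, 2, 1, 0, 4, 2, 1, 0, 0, 0, 2, 1, 0, 0, 0, 0, 3, 2, 1]

Z[0]=19
i=1: outside box; Z[1]=2 scan→box=[1,3)
i=2: min(r-i=1, Z[1]=2)=1; Z[2]=1
i=3: outside box; Z[3]=0
i=4: outside box; Z[4]=4 scan→box=[4,8)
i=5: min(r-i=3, Z[1]=2)=2; Z[5]=2
i=6: min(r-i=2, Z[2]=1)=1; Z[6]=1
i=7: min(r-i=1, Z[3]=0)=0; Z[7]=0
i=8: outside box; Z[8]=0
i=9: outside box; Z[9]=0
i=10: outside box; Z[10]=2 scan→box=[10,12)
i=11: min(r-i=1, Z[1]=2)=1; Z[11]=1
i=12: outside box; Z[12]=0
i=13: outside box; Z[13]=0
i=14: outside box; Z[14]=0
i=15: outside box; Z[15]=0
i=16: outside box; Z[16]=3 scan→box=[16,19)
i=17: min(r-i=2, Z[1]=2)=2; Z[17]=2
i=18: min(r-i=1, Z[2]=1)=1; Z[18]=1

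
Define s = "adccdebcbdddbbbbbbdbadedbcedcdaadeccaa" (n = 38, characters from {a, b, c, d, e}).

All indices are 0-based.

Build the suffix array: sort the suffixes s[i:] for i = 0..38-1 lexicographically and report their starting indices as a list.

[37, 36, 30, 0, 31, 20, 19, 12, 13, 14, 15, 16, 6, 24, 17, 8, 35, 7, 34, 2, 28, 3, 25, 29, 18, 11, 23, 1, 27, 10, 9, 4, 32, 21, 5, 33, 22, 26]

sorted suffixes:
  #0 SA[0]=37  'a'
  #1 SA[1]=36  'aa'
  #2 SA[2]=30  'aadeccaa'
  #3 SA[3]=0  'adccdebcbdddbbbbbbdbadedbcedcdaadeccaa'
  #4 SA[4]=31  'adeccaa'
  #5 SA[5]=20  'adedbcedcdaadeccaa'
  #6 SA[6]=19  'badedbcedcdaadeccaa'
  #7 SA[7]=12  'bbbbbbdbadedbcedcdaadeccaa'
  #8 SA[8]=13  'bbbbbdbadedbcedcdaadeccaa'
  #9 SA[9]=14  'bbbbdbadedbcedcdaadeccaa'
  #10 SA[10]=15  'bbbdbadedbcedcdaadeccaa'
  #11 SA[11]=16  'bbdbadedbcedcdaadeccaa'
  #12 SA[12]=6  'bcbdddbbbbbbdbadedbcedcdaadeccaa'
  #13 SA[13]=24  'bcedcdaadeccaa'
  #14 SA[14]=17  'bdbadedbcedcdaadeccaa'
  #15 SA[15]=8  'bdddbbbbbbdbadedbcedcdaadeccaa'
  #16 SA[16]=35  'caa'
  #17 SA[17]=7  'cbdddbbbbbbdbadedbcedcdaadeccaa'
  #18 SA[18]=34  'ccaa'
  #19 SA[19]=2  'ccdebcbdddbbbbbbdbadedbcedcdaadeccaa'
  #20 SA[20]=28  'cdaadeccaa'
  #21 SA[21]=3  'cdebcbdddbbbbbbdbadedbcedcdaadeccaa'
  #22 SA[22]=25  'cedcdaadeccaa'
  #23 SA[23]=29  'daadeccaa'
  #24 SA[24]=18  'dbadedbcedcdaadeccaa'
  #25 SA[25]=11  'dbbbbbbdbadedbcedcdaadeccaa'
  #26 SA[26]=23  'dbcedcdaadeccaa'
  #27 SA[27]=1  'dccdebcbdddbbbbbbdbadedbcedcdaadeccaa'
  #28 SA[28]=27  'dcdaadeccaa'
  #29 SA[29]=10  'ddbbbbbbdbadedbcedcdaadeccaa'
  #30 SA[30]=9  'dddbbbbbbdbadedbcedcdaadeccaa'
  #31 SA[31]=4  'debcbdddbbbbbbdbadedbcedcdaadeccaa'
  #32 SA[32]=32  'deccaa'
  #33 SA[33]=21  'dedbcedcdaadeccaa'
  #34 SA[34]=5  'ebcbdddbbbbbbdbadedbcedcdaadeccaa'
  #35 SA[35]=33  'eccaa'
  #36 SA[36]=22  'edbcedcdaadeccaa'
  #37 SA[37]=26  'edcdaadeccaa'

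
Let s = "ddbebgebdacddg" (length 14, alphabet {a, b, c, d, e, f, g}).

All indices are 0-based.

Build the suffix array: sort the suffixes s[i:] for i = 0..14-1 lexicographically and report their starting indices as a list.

[9, 7, 2, 4, 10, 8, 1, 0, 11, 12, 6, 3, 13, 5]

rank→(start, suffix):
  0 → (9, 'acddg')
  1 → (7, 'bdacddg')
  2 → (2, 'bebgebdacddg')
  3 → (4, 'bgebdacddg')
  4 → (10, 'cddg')
  5 → (8, 'dacddg')
  6 → (1, 'dbebgebdacddg')
  7 → (0, 'ddbebgebdacddg')
  8 → (11, 'ddg')
  9 → (12, 'dg')
  10 → (6, 'ebdacddg')
  11 → (3, 'ebgebdacddg')
  12 → (13, 'g')
  13 → (5, 'gebdacddg')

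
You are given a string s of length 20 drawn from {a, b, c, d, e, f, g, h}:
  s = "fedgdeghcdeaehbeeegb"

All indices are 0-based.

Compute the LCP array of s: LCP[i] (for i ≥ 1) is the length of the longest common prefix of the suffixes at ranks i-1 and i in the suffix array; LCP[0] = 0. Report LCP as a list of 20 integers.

rank | idx | suffix
   0 |  11 | aehbeeegb
   1 |  19 | b
   2 |  14 | beeegb
   3 |   8 | cdeaehbeeegb
   4 |   9 | deaehbeeegb
   5 |   4 | deghcdeaehbeeegb
   6 |   2 | dgdeghcdeaehbeeegb
   7 |  10 | eaehbeeegb
   8 |   1 | edgdeghcdeaehbeeegb
   9 |  15 | eeegb
  10 |  16 | eegb
  11 |  17 | egb
  12 |   5 | eghcdeaehbeeegb
  13 |  12 | ehbeeegb
  14 |   0 | fedgdeghcdeaehbeeegb
  15 |  18 | gb
  16 |   3 | gdeghcdeaehbeeegb
  17 |   6 | ghcdeaehbeeegb
  18 |  13 | hbeeegb
  19 |   7 | hcdeaehbeeegb

SA = [11, 19, 14, 8, 9, 4, 2, 10, 1, 15, 16, 17, 5, 12, 0, 18, 3, 6, 13, 7]
[i] adj suffixes → lcp
  [1] 11/19 → 0 ('')
  [2] 19/14 → 1 ('b')
  [3] 14/8 → 0 ('')
  [4] 8/9 → 0 ('')
  [5] 9/4 → 2 ('de')
  [6] 4/2 → 1 ('d')
  [7] 2/10 → 0 ('')
  [8] 10/1 → 1 ('e')
  [9] 1/15 → 1 ('e')
  [10] 15/16 → 2 ('ee')
  [11] 16/17 → 1 ('e')
  [12] 17/5 → 2 ('eg')
  [13] 5/12 → 1 ('e')
  [14] 12/0 → 0 ('')
  [15] 0/18 → 0 ('')
  [16] 18/3 → 1 ('g')
  [17] 3/6 → 1 ('g')
  [18] 6/13 → 0 ('')
  [19] 13/7 → 1 ('h')

[0, 0, 1, 0, 0, 2, 1, 0, 1, 1, 2, 1, 2, 1, 0, 0, 1, 1, 0, 1]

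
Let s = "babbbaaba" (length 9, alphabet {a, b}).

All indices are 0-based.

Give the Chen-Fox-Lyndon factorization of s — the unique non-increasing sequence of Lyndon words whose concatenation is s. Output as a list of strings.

emit factor 1: 'b' (i=0, period=1)
emit factor 2: 'abbb' (i=1, period=4)
emit factor 3: 'aab' (i=5, period=3)
emit factor 4: 'a' (i=8, period=1)

["b", "abbb", "aab", "a"]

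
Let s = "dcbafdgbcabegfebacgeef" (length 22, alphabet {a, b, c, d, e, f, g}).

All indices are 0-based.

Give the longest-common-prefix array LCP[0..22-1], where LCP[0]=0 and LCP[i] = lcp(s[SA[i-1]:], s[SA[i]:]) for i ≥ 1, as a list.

[0, 1, 1, 0, 2, 1, 1, 0, 1, 1, 0, 1, 0, 1, 1, 1, 0, 1, 1, 0, 1, 1]

sorted suffixes:
  #0 SA[0]=9  'abegfebacgeef'
  #1 SA[1]=16  'acgeef'
  #2 SA[2]=3  'afdgbcabegfebacgeef'
  #3 SA[3]=15  'bacgeef'
  #4 SA[4]=2  'bafdgbcabegfebacgeef'
  #5 SA[5]=7  'bcabegfebacgeef'
  #6 SA[6]=10  'begfebacgeef'
  #7 SA[7]=8  'cabegfebacgeef'
  #8 SA[8]=1  'cbafdgbcabegfebacgeef'
  #9 SA[9]=17  'cgeef'
  #10 SA[10]=0  'dcbafdgbcabegfebacgeef'
  #11 SA[11]=5  'dgbcabegfebacgeef'
  #12 SA[12]=14  'ebacgeef'
  #13 SA[13]=19  'eef'
  #14 SA[14]=20  'ef'
  #15 SA[15]=11  'egfebacgeef'
  #16 SA[16]=21  'f'
  #17 SA[17]=4  'fdgbcabegfebacgeef'
  #18 SA[18]=13  'febacgeef'
  #19 SA[19]=6  'gbcabegfebacgeef'
  #20 SA[20]=18  'geef'
  #21 SA[21]=12  'gfebacgeef'

SA = [9, 16, 3, 15, 2, 7, 10, 8, 1, 17, 0, 5, 14, 19, 20, 11, 21, 4, 13, 6, 18, 12]
rank  pair      lcp
   1  s[9:],s[16:]  1  'a'
   2  s[16:],s[3:]  1  'a'
   3  s[3:],s[15:]  0  ''
   4  s[15:],s[2:]  2  'ba'
   5  s[2:],s[7:]  1  'b'
   6  s[7:],s[10:]  1  'b'
   7  s[10:],s[8:]  0  ''
   8  s[8:],s[1:]  1  'c'
   9  s[1:],s[17:]  1  'c'
  10  s[17:],s[0:]  0  ''
  11  s[0:],s[5:]  1  'd'
  12  s[5:],s[14:]  0  ''
  13  s[14:],s[19:]  1  'e'
  14  s[19:],s[20:]  1  'e'
  15  s[20:],s[11:]  1  'e'
  16  s[11:],s[21:]  0  ''
  17  s[21:],s[4:]  1  'f'
  18  s[4:],s[13:]  1  'f'
  19  s[13:],s[6:]  0  ''
  20  s[6:],s[18:]  1  'g'
  21  s[18:],s[12:]  1  'g'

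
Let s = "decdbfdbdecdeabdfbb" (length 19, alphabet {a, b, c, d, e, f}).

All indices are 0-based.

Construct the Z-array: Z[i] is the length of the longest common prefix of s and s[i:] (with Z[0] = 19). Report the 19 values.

Z[0]=19
i=1: outside box; Z[1]=0
i=2: outside box; Z[2]=0
i=3: outside box; Z[3]=1 extend→box=[3,4)
i=4: outside box; Z[4]=0
i=5: outside box; Z[5]=0
i=6: outside box; Z[6]=1 extend→box=[6,7)
i=7: outside box; Z[7]=0
i=8: outside box; Z[8]=4 extend→box=[8,12)
i=9: min(r-i=3, Z[1]=0)=0; Z[9]=0
i=10: min(r-i=2, Z[2]=0)=0; Z[10]=0
i=11: min(r-i=1, Z[3]=1)=1; Z[11]=2 extend→box=[11,13)
i=12: min(r-i=1, Z[1]=0)=0; Z[12]=0
i=13: outside box; Z[13]=0
i=14: outside box; Z[14]=0
i=15: outside box; Z[15]=1 extend→box=[15,16)
i=16: outside box; Z[16]=0
i=17: outside box; Z[17]=0
i=18: outside box; Z[18]=0

[19, 0, 0, 1, 0, 0, 1, 0, 4, 0, 0, 2, 0, 0, 0, 1, 0, 0, 0]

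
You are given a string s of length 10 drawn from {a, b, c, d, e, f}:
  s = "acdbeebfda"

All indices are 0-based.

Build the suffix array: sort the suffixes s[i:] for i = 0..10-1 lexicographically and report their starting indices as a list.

sorted suffixes:
  #0 SA[0]=9  'a'
  #1 SA[1]=0  'acdbeebfda'
  #2 SA[2]=3  'beebfda'
  #3 SA[3]=6  'bfda'
  #4 SA[4]=1  'cdbeebfda'
  #5 SA[5]=8  'da'
  #6 SA[6]=2  'dbeebfda'
  #7 SA[7]=5  'ebfda'
  #8 SA[8]=4  'eebfda'
  #9 SA[9]=7  'fda'

[9, 0, 3, 6, 1, 8, 2, 5, 4, 7]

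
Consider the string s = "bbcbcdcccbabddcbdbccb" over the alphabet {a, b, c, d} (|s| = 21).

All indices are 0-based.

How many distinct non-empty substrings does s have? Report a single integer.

sorted suffixes:
  #0 SA[0]=10  'abddcbdbccb'
  #1 SA[1]=20  'b'
  #2 SA[2]=9  'babddcbdbccb'
  #3 SA[3]=0  'bbcbcdcccbabddcbdbccb'
  #4 SA[4]=1  'bcbcdcccbabddcbdbccb'
  #5 SA[5]=17  'bccb'
  #6 SA[6]=3  'bcdcccbabddcbdbccb'
  #7 SA[7]=15  'bdbccb'
  #8 SA[8]=11  'bddcbdbccb'
  #9 SA[9]=19  'cb'
  #10 SA[10]=8  'cbabddcbdbccb'
  #11 SA[11]=2  'cbcdcccbabddcbdbccb'
  #12 SA[12]=14  'cbdbccb'
  #13 SA[13]=18  'ccb'
  #14 SA[14]=7  'ccbabddcbdbccb'
  #15 SA[15]=6  'cccbabddcbdbccb'
  #16 SA[16]=4  'cdcccbabddcbdbccb'
  #17 SA[17]=16  'dbccb'
  #18 SA[18]=13  'dcbdbccb'
  #19 SA[19]=5  'dcccbabddcbdbccb'
  #20 SA[20]=12  'ddcbdbccb'

SA = [10, 20, 9, 0, 1, 17, 3, 15, 11, 19, 8, 2, 14, 18, 7, 6, 4, 16, 13, 5, 12]
rank  pair      lcp
   1  s[10:],s[20:]  0  ''
   2  s[20:],s[9:]  1  'b'
   3  s[9:],s[0:]  1  'b'
   4  s[0:],s[1:]  1  'b'
   5  s[1:],s[17:]  2  'bc'
   6  s[17:],s[3:]  2  'bc'
   7  s[3:],s[15:]  1  'b'
   8  s[15:],s[11:]  2  'bd'
   9  s[11:],s[19:]  0  ''
  10  s[19:],s[8:]  2  'cb'
  11  s[8:],s[2:]  2  'cb'
  12  s[2:],s[14:]  2  'cb'
  13  s[14:],s[18:]  1  'c'
  14  s[18:],s[7:]  3  'ccb'
  15  s[7:],s[6:]  2  'cc'
  16  s[6:],s[4:]  1  'c'
  17  s[4:],s[16:]  0  ''
  18  s[16:],s[13:]  1  'd'
  19  s[13:],s[5:]  2  'dc'
  20  s[5:],s[12:]  1  'd'

n(n+1)/2 = 21·22/2 = 231
Σ LCP = 0 + 0 + 1 + 1 + 1 + 2 + 2 + 1 + 2 + 0 + 2 + 2 + 2 + 1 + 3 + 2 + 1 + 0 + 1 + 2 + 1 = 27
distinct = 231 − 27 = 204

204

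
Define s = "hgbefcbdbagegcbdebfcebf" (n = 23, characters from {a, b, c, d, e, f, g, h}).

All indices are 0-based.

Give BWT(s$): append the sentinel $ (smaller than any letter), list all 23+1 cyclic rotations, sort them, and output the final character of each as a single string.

fbdccgeefgfbbcdbgbebhea$

rank  rotation                  last
    0  $hgbefcbdbagegcbdebfcebf  f
    1  agegcbdebfcebf$hgbefcbdb  b
    2  bagegcbdebfcebf$hgbefcbd  d
    3  bdbagegcbdebfcebf$hgbefc  c
    4  bdebfcebf$hgbefcbdbagegc  c
    5  befcbdbagegcbdebfcebf$hg  g
    6  bf$hgbefcbdbagegcbdebfce  e
    7  bfcebf$hgbefcbdbagegcbde  e
    8  cbdbagegcbdebfcebf$hgbef  f
    9  cbdebfcebf$hgbefcbdbageg  g
   10  cebf$hgbefcbdbagegcbdebf  f
   11  dbagegcbdebfcebf$hgbefcb  b
   12  debfcebf$hgbefcbdbagegcb  b
   13  ebf$hgbefcbdbagegcbdebfc  c
   14  ebfcebf$hgbefcbdbagegcbd  d
   15  efcbdbagegcbdebfcebf$hgb  b
   16  egcbdebfcebf$hgbefcbdbag  g
   17  f$hgbefcbdbagegcbdebfceb  b
   18  fcbdbagegcbdebfcebf$hgbe  e
   19  fcebf$hgbefcbdbagegcbdeb  b
   20  gbefcbdbagegcbdebfcebf$h  h
   21  gcbdebfcebf$hgbefcbdbage  e
   22  gegcbdebfcebf$hgbefcbdba  a
   23  hgbefcbdbagegcbdebfcebf$  $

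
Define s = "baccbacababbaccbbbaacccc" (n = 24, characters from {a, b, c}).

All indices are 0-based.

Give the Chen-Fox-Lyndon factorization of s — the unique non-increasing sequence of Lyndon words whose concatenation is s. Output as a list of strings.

emit factor 1: 'b' (i=0, period=1)
emit factor 2: 'accb' (i=1, period=4)
emit factor 3: 'ac' (i=5, period=2)
emit factor 4: 'ababbaccbbb' (i=7, period=11)
emit factor 5: 'aacccc' (i=18, period=6)

["b", "accb", "ac", "ababbaccbbb", "aacccc"]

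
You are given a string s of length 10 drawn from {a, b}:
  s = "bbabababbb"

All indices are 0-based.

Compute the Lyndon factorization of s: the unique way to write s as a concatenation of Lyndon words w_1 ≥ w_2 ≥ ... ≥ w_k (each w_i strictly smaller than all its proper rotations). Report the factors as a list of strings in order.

emit factor 1: 'b' (i=0, period=1)
emit factor 2: 'b' (i=1, period=1)
emit factor 3: 'abababbb' (i=2, period=8)

["b", "b", "abababbb"]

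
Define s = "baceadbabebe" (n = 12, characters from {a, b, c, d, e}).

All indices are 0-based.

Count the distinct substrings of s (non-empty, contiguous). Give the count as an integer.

69

sorted suffixes:
  #0 SA[0]=7  'abebe'
  #1 SA[1]=1  'aceadbabebe'
  #2 SA[2]=4  'adbabebe'
  #3 SA[3]=6  'babebe'
  #4 SA[4]=0  'baceadbabebe'
  #5 SA[5]=10  'be'
  #6 SA[6]=8  'bebe'
  #7 SA[7]=2  'ceadbabebe'
  #8 SA[8]=5  'dbabebe'
  #9 SA[9]=11  'e'
  #10 SA[10]=3  'eadbabebe'
  #11 SA[11]=9  'ebe'

SA = [7, 1, 4, 6, 0, 10, 8, 2, 5, 11, 3, 9]
rank  pair      lcp
   1  s[7:],s[1:]  1  'a'
   2  s[1:],s[4:]  1  'a'
   3  s[4:],s[6:]  0  ''
   4  s[6:],s[0:]  2  'ba'
   5  s[0:],s[10:]  1  'b'
   6  s[10:],s[8:]  2  'be'
   7  s[8:],s[2:]  0  ''
   8  s[2:],s[5:]  0  ''
   9  s[5:],s[11:]  0  ''
  10  s[11:],s[3:]  1  'e'
  11  s[3:],s[9:]  1  'e'

n(n+1)/2 = 12·13/2 = 78
Σ LCP = 0 + 1 + 1 + 0 + 2 + 1 + 2 + 0 + 0 + 0 + 1 + 1 = 9
distinct = 78 − 9 = 69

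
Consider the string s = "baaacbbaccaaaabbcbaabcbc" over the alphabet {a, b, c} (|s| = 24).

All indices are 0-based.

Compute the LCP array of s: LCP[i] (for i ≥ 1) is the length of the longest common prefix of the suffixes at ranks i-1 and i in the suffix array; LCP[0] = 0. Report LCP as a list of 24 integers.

[0, 3, 3, 2, 3, 2, 1, 2, 1, 2, 0, 3, 2, 1, 2, 1, 2, 3, 0, 1, 1, 2, 2, 1]

sorted suffixes:
  #0 SA[0]=10  'aaaabbcbaabcbc'
  #1 SA[1]=11  'aaabbcbaabcbc'
  #2 SA[2]=1  'aaacbbaccaaaabbcbaabcbc'
  #3 SA[3]=12  'aabbcbaabcbc'
  #4 SA[4]=18  'aabcbc'
  #5 SA[5]=2  'aacbbaccaaaabbcbaabcbc'
  #6 SA[6]=13  'abbcbaabcbc'
  #7 SA[7]=19  'abcbc'
  #8 SA[8]=3  'acbbaccaaaabbcbaabcbc'
  #9 SA[9]=7  'accaaaabbcbaabcbc'
  #10 SA[10]=0  'baaacbbaccaaaabbcbaabcbc'
  #11 SA[11]=17  'baabcbc'
  #12 SA[12]=6  'baccaaaabbcbaabcbc'
  #13 SA[13]=5  'bbaccaaaabbcbaabcbc'
  #14 SA[14]=14  'bbcbaabcbc'
  #15 SA[15]=22  'bc'
  #16 SA[16]=15  'bcbaabcbc'
  #17 SA[17]=20  'bcbc'
  #18 SA[18]=23  'c'
  #19 SA[19]=9  'caaaabbcbaabcbc'
  #20 SA[20]=16  'cbaabcbc'
  #21 SA[21]=4  'cbbaccaaaabbcbaabcbc'
  #22 SA[22]=21  'cbc'
  #23 SA[23]=8  'ccaaaabbcbaabcbc'

SA = [10, 11, 1, 12, 18, 2, 13, 19, 3, 7, 0, 17, 6, 5, 14, 22, 15, 20, 23, 9, 16, 4, 21, 8]
rank  pair      lcp
   1  s[10:],s[11:]  3  'aaa'
   2  s[11:],s[1:]  3  'aaa'
   3  s[1:],s[12:]  2  'aa'
   4  s[12:],s[18:]  3  'aab'
   5  s[18:],s[2:]  2  'aa'
   6  s[2:],s[13:]  1  'a'
   7  s[13:],s[19:]  2  'ab'
   8  s[19:],s[3:]  1  'a'
   9  s[3:],s[7:]  2  'ac'
  10  s[7:],s[0:]  0  ''
  11  s[0:],s[17:]  3  'baa'
  12  s[17:],s[6:]  2  'ba'
  13  s[6:],s[5:]  1  'b'
  14  s[5:],s[14:]  2  'bb'
  15  s[14:],s[22:]  1  'b'
  16  s[22:],s[15:]  2  'bc'
  17  s[15:],s[20:]  3  'bcb'
  18  s[20:],s[23:]  0  ''
  19  s[23:],s[9:]  1  'c'
  20  s[9:],s[16:]  1  'c'
  21  s[16:],s[4:]  2  'cb'
  22  s[4:],s[21:]  2  'cb'
  23  s[21:],s[8:]  1  'c'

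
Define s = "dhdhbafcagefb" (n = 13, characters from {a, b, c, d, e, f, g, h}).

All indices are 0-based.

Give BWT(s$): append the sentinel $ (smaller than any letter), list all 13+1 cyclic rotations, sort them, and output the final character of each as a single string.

bbcfhfh$geaadd

rank  rotation        last
    0  $dhdhbafcagefb  b
    1  afcagefb$dhdhb  b
    2  agefb$dhdhbafc  c
    3  b$dhdhbafcagef  f
    4  bafcagefb$dhdh  h
    5  cagefb$dhdhbaf  f
    6  dhbafcagefb$dh  h
    7  dhdhbafcagefb$  $
    8  efb$dhdhbafcag  g
    9  fb$dhdhbafcage  e
   10  fcagefb$dhdhba  a
   11  gefb$dhdhbafca  a
   12  hbafcagefb$dhd  d
   13  hdhbafcagefb$d  d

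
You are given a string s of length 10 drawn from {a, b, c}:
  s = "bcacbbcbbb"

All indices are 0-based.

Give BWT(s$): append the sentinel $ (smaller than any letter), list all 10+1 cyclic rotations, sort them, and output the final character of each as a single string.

rank  rotation     last
    0  $bcacbbcbbb  b
    1  acbbcbbb$bc  c
    2  b$bcacbbcbb  b
    3  bb$bcacbbcb  b
    4  bbb$bcacbbc  c
    5  bbcbbb$bcac  c
    6  bcacbbcbbb$  $
    7  bcbbb$bcacb  b
    8  cacbbcbbb$b  b
    9  cbbb$bcacbb  b
   10  cbbcbbb$bca  a

bcbbcc$bbba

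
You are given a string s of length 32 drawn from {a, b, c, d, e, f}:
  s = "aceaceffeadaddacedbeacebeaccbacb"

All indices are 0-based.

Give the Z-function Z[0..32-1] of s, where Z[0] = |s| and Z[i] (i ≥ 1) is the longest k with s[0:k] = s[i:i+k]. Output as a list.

[32, 0, 0, 3, 0, 0, 0, 0, 0, 1, 0, 1, 0, 0, 3, 0, 0, 0, 0, 0, 3, 0, 0, 0, 0, 2, 0, 0, 0, 2, 0, 0]

Z[0]=32
i=1: fresh scan; Z[1]=0
i=2: fresh scan; Z[2]=0
i=3: fresh scan; Z[3]=3 extend→box=[3,6)
i=4: min(r-i=2, Z[1]=0)=0; Z[4]=0
i=5: min(r-i=1, Z[2]=0)=0; Z[5]=0
i=6: fresh scan; Z[6]=0
i=7: fresh scan; Z[7]=0
i=8: fresh scan; Z[8]=0
i=9: fresh scan; Z[9]=1 extend→box=[9,10)
i=10: fresh scan; Z[10]=0
i=11: fresh scan; Z[11]=1 extend→box=[11,12)
i=12: fresh scan; Z[12]=0
i=13: fresh scan; Z[13]=0
i=14: fresh scan; Z[14]=3 extend→box=[14,17)
i=15: min(r-i=2, Z[1]=0)=0; Z[15]=0
i=16: min(r-i=1, Z[2]=0)=0; Z[16]=0
i=17: fresh scan; Z[17]=0
i=18: fresh scan; Z[18]=0
i=19: fresh scan; Z[19]=0
i=20: fresh scan; Z[20]=3 extend→box=[20,23)
i=21: min(r-i=2, Z[1]=0)=0; Z[21]=0
i=22: min(r-i=1, Z[2]=0)=0; Z[22]=0
i=23: fresh scan; Z[23]=0
i=24: fresh scan; Z[24]=0
i=25: fresh scan; Z[25]=2 extend→box=[25,27)
i=26: min(r-i=1, Z[1]=0)=0; Z[26]=0
i=27: fresh scan; Z[27]=0
i=28: fresh scan; Z[28]=0
i=29: fresh scan; Z[29]=2 extend→box=[29,31)
i=30: min(r-i=1, Z[1]=0)=0; Z[30]=0
i=31: fresh scan; Z[31]=0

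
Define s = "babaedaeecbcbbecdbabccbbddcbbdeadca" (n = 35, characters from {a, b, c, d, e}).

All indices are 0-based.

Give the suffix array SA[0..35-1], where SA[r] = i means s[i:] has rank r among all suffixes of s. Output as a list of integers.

[34, 1, 18, 31, 3, 6, 0, 17, 2, 22, 27, 12, 10, 19, 23, 28, 13, 33, 21, 26, 11, 9, 20, 15, 5, 16, 32, 25, 24, 29, 30, 8, 14, 4, 7]

rank | idx | suffix
   0 |  34 | a
   1 |   1 | abaedaeecbcbbecdbabccbbddcbbdeadca
   2 |  18 | abccbbddcbbdeadca
   3 |  31 | adca
   4 |   3 | aedaeecbcbbecdbabccbbddcbbdeadca
   5 |   6 | aeecbcbbecdbabccbbddcbbdeadca
   6 |   0 | babaedaeecbcbbecdbabccbbddcbbdeadca
   7 |  17 | babccbbddcbbdeadca
   8 |   2 | baedaeecbcbbecdbabccbbddcbbdeadca
   9 |  22 | bbddcbbdeadca
  10 |  27 | bbdeadca
  11 |  12 | bbecdbabccbbddcbbdeadca
  12 |  10 | bcbbecdbabccbbddcbbdeadca
  13 |  19 | bccbbddcbbdeadca
  14 |  23 | bddcbbdeadca
  15 |  28 | bdeadca
  16 |  13 | becdbabccbbddcbbdeadca
  17 |  33 | ca
  18 |  21 | cbbddcbbdeadca
  19 |  26 | cbbdeadca
  20 |  11 | cbbecdbabccbbddcbbdeadca
  21 |   9 | cbcbbecdbabccbbddcbbdeadca
  22 |  20 | ccbbddcbbdeadca
  23 |  15 | cdbabccbbddcbbdeadca
  24 |   5 | daeecbcbbecdbabccbbddcbbdeadca
  25 |  16 | dbabccbbddcbbdeadca
  26 |  32 | dca
  27 |  25 | dcbbdeadca
  28 |  24 | ddcbbdeadca
  29 |  29 | deadca
  30 |  30 | eadca
  31 |   8 | ecbcbbecdbabccbbddcbbdeadca
  32 |  14 | ecdbabccbbddcbbdeadca
  33 |   4 | edaeecbcbbecdbabccbbddcbbdeadca
  34 |   7 | eecbcbbecdbabccbbddcbbdeadca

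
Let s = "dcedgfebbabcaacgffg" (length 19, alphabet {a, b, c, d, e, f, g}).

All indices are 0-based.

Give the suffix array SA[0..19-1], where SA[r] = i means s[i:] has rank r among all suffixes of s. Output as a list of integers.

rank→(start, suffix):
  0 → (12, 'aacgffg')
  1 → (9, 'abcaacgffg')
  2 → (13, 'acgffg')
  3 → (8, 'babcaacgffg')
  4 → (7, 'bbabcaacgffg')
  5 → (10, 'bcaacgffg')
  6 → (11, 'caacgffg')
  7 → (1, 'cedgfebbabcaacgffg')
  8 → (14, 'cgffg')
  9 → (0, 'dcedgfebbabcaacgffg')
  10 → (3, 'dgfebbabcaacgffg')
  11 → (6, 'ebbabcaacgffg')
  12 → (2, 'edgfebbabcaacgffg')
  13 → (5, 'febbabcaacgffg')
  14 → (16, 'ffg')
  15 → (17, 'fg')
  16 → (18, 'g')
  17 → (4, 'gfebbabcaacgffg')
  18 → (15, 'gffg')

[12, 9, 13, 8, 7, 10, 11, 1, 14, 0, 3, 6, 2, 5, 16, 17, 18, 4, 15]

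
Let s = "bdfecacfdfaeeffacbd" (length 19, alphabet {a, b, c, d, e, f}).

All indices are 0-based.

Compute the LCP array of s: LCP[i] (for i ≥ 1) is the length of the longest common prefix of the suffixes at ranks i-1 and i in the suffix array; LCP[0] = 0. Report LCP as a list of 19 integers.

rank→(start, suffix):
  0 → (15, 'acbd')
  1 → (5, 'acfdfaeeffacbd')
  2 → (10, 'aeeffacbd')
  3 → (17, 'bd')
  4 → (0, 'bdfecacfdfaeeffacbd')
  5 → (4, 'cacfdfaeeffacbd')
  6 → (16, 'cbd')
  7 → (6, 'cfdfaeeffacbd')
  8 → (18, 'd')
  9 → (8, 'dfaeeffacbd')
  10 → (1, 'dfecacfdfaeeffacbd')
  11 → (3, 'ecacfdfaeeffacbd')
  12 → (11, 'eeffacbd')
  13 → (12, 'effacbd')
  14 → (14, 'facbd')
  15 → (9, 'faeeffacbd')
  16 → (7, 'fdfaeeffacbd')
  17 → (2, 'fecacfdfaeeffacbd')
  18 → (13, 'ffacbd')

SA = [15, 5, 10, 17, 0, 4, 16, 6, 18, 8, 1, 3, 11, 12, 14, 9, 7, 2, 13]
rank  pair      lcp
   1  s[15:],s[5:]  2  'ac'
   2  s[5:],s[10:]  1  'a'
   3  s[10:],s[17:]  0  ''
   4  s[17:],s[0:]  2  'bd'
   5  s[0:],s[4:]  0  ''
   6  s[4:],s[16:]  1  'c'
   7  s[16:],s[6:]  1  'c'
   8  s[6:],s[18:]  0  ''
   9  s[18:],s[8:]  1  'd'
  10  s[8:],s[1:]  2  'df'
  11  s[1:],s[3:]  0  ''
  12  s[3:],s[11:]  1  'e'
  13  s[11:],s[12:]  1  'e'
  14  s[12:],s[14:]  0  ''
  15  s[14:],s[9:]  2  'fa'
  16  s[9:],s[7:]  1  'f'
  17  s[7:],s[2:]  1  'f'
  18  s[2:],s[13:]  1  'f'

[0, 2, 1, 0, 2, 0, 1, 1, 0, 1, 2, 0, 1, 1, 0, 2, 1, 1, 1]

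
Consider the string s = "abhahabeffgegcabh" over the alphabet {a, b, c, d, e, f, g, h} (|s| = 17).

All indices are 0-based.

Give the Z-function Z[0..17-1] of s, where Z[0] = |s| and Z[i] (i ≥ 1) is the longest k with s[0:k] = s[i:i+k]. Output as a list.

Z[0]=17
i=1: fresh scan; Z[1]=0
i=2: fresh scan; Z[2]=0
i=3: fresh scan; Z[3]=1 scan→box=[3,4)
i=4: fresh scan; Z[4]=0
i=5: fresh scan; Z[5]=2 scan→box=[5,7)
i=6: min(r-i=1, Z[1]=0)=0; Z[6]=0
i=7: fresh scan; Z[7]=0
i=8: fresh scan; Z[8]=0
i=9: fresh scan; Z[9]=0
i=10: fresh scan; Z[10]=0
i=11: fresh scan; Z[11]=0
i=12: fresh scan; Z[12]=0
i=13: fresh scan; Z[13]=0
i=14: fresh scan; Z[14]=3 scan→box=[14,17)
i=15: min(r-i=2, Z[1]=0)=0; Z[15]=0
i=16: min(r-i=1, Z[2]=0)=0; Z[16]=0

[17, 0, 0, 1, 0, 2, 0, 0, 0, 0, 0, 0, 0, 0, 3, 0, 0]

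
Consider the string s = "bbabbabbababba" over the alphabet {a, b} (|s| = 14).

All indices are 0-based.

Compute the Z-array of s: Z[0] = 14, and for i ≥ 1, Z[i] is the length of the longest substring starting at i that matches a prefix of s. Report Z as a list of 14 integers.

[14, 1, 0, 7, 1, 0, 4, 1, 0, 1, 0, 3, 1, 0]

Z[0]=14
i=1: outside box; Z[1]=1 scan→box=[1,2)
i=2: outside box; Z[2]=0
i=3: outside box; Z[3]=7 scan→box=[3,10)
i=4: min(r-i=6, Z[1]=1)=1; Z[4]=1
i=5: min(r-i=5, Z[2]=0)=0; Z[5]=0
i=6: min(r-i=4, Z[3]=7)=4; Z[6]=4
i=7: min(r-i=3, Z[4]=1)=1; Z[7]=1
i=8: min(r-i=2, Z[5]=0)=0; Z[8]=0
i=9: min(r-i=1, Z[6]=4)=1; Z[9]=1
i=10: outside box; Z[10]=0
i=11: outside box; Z[11]=3 scan→box=[11,14)
i=12: min(r-i=2, Z[1]=1)=1; Z[12]=1
i=13: min(r-i=1, Z[2]=0)=0; Z[13]=0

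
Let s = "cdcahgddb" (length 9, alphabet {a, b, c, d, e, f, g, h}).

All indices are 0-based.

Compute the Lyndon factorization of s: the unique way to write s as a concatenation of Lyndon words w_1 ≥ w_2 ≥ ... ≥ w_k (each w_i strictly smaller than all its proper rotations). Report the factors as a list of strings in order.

["cd", "c", "ahgddb"]

emit factor 1: 'cd' (i=0, period=2)
emit factor 2: 'c' (i=2, period=1)
emit factor 3: 'ahgddb' (i=3, period=6)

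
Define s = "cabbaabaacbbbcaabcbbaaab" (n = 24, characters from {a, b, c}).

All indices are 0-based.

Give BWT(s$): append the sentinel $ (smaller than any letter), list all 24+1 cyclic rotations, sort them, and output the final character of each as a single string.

bbabcbaacaaabbacacbbab$ba

rank  rotation                   last
    0  $cabbaabaacbbbcaabcbbaaab  b
    1  aaab$cabbaabaacbbbcaabcbb  b
    2  aab$cabbaabaacbbbcaabcbba  a
    3  aabaacbbbcaabcbbaaab$cabb  b
    4  aabcbbaaab$cabbaabaacbbbc  c
    5  aacbbbcaabcbbaaab$cabbaab  b
    6  ab$cabbaabaacbbbcaabcbbaa  a
    7  abaacbbbcaabcbbaaab$cabba  a
    8  abbaabaacbbbcaabcbbaaab$c  c
    9  abcbbaaab$cabbaabaacbbbca  a
   10  acbbbcaabcbbaaab$cabbaaba  a
   11  b$cabbaabaacbbbcaabcbbaaa  a
   12  baaab$cabbaabaacbbbcaabcb  b
   13  baabaacbbbcaabcbbaaab$cab  b
   14  baacbbbcaabcbbaaab$cabbaa  a
   15  bbaaab$cabbaabaacbbbcaabc  c
   16  bbaabaacbbbcaabcbbaaab$ca  a
   17  bbbcaabcbbaaab$cabbaabaac  c
   18  bbcaabcbbaaab$cabbaabaacb  b
   19  bcaabcbbaaab$cabbaabaacbb  b
   20  bcbbaaab$cabbaabaacbbbcaa  a
   21  caabcbbaaab$cabbaabaacbbb  b
   22  cabbaabaacbbbcaabcbbaaab$  $
   23  cbbaaab$cabbaabaacbbbcaab  b
   24  cbbbcaabcbbaaab$cabbaabaa  a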